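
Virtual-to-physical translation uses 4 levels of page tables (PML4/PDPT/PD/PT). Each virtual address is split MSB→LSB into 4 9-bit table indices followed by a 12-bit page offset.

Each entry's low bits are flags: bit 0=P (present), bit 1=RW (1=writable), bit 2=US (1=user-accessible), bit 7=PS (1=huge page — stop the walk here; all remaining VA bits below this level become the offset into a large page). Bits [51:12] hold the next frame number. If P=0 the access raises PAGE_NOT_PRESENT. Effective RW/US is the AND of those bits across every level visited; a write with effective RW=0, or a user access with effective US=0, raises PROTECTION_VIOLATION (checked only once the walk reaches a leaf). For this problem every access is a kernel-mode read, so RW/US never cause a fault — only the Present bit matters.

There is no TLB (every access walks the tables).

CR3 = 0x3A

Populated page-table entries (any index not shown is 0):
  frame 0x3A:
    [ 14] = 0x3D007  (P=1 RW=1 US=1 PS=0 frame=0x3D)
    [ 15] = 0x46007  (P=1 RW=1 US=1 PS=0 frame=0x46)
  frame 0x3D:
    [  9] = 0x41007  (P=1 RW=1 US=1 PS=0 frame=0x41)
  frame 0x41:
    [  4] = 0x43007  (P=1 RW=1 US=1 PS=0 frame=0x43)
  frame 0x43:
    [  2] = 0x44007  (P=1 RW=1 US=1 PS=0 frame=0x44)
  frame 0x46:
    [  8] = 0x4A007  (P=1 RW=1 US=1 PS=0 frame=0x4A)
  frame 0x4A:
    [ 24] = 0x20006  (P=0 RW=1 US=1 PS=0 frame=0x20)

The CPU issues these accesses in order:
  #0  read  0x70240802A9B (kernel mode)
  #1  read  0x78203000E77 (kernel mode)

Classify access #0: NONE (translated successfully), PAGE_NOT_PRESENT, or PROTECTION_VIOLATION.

Per-access translation:
#0 VA=0x70240802A9B (r,kernel):
  [0] read 0x3A idx=14: raw=0x3D007 flags P=1 W=1 U=1 S=0
  [1] read 0x3D idx=9: raw=0x41007 flags P=1 W=1 U=1 S=0
  [2] read 0x41 idx=4: raw=0x43007 flags P=1 W=1 U=1 S=0
  [3] read 0x43 idx=2: raw=0x44007 flags P=1 W=1 U=1 S=0
  → PA=0x44A9B  (4 entries read)
#1 VA=0x78203000E77 (r,kernel):
  [0] read 0x3A idx=15: raw=0x46007 flags P=1 W=1 U=1 S=0
  [1] read 0x46 idx=8: raw=0x4A007 flags P=1 W=1 U=1 S=0
  [2] read 0x4A idx=24: raw=0x20006 flags P=0 W=1 U=1 S=0
  ✗ PAGE_NOT_PRESENT  [3 reads]

Access #0 fault: NONE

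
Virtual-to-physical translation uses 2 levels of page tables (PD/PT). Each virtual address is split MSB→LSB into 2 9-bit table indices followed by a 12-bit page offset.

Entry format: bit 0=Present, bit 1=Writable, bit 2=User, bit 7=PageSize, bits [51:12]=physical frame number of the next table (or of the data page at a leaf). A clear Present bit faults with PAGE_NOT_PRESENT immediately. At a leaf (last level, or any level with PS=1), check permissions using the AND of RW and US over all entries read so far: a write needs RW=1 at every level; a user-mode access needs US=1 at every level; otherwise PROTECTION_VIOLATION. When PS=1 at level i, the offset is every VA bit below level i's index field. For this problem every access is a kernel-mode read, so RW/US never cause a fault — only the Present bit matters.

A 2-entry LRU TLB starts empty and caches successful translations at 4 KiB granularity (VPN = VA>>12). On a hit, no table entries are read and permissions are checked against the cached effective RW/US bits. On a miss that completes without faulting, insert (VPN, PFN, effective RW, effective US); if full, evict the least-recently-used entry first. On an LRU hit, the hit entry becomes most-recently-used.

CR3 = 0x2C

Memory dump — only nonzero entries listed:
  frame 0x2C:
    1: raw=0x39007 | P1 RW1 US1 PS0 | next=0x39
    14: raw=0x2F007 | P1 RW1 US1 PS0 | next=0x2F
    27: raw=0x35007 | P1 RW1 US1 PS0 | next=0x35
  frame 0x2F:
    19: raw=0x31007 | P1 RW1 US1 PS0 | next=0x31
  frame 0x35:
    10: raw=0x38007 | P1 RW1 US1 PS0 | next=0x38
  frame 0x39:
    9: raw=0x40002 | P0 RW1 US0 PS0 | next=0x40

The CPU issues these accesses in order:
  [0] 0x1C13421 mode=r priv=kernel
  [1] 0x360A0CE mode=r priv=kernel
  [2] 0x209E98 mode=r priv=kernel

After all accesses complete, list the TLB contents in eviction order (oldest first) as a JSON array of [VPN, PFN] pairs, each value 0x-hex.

Per-access translation:
#0 VA=0x1C13421 (r,kernel):
  lvl0: tbl 0x2C, slot 14 ⇒ 0x2F007 (P1/RW1/US1/PS0)
  lvl1: tbl 0x2F, slot 19 ⇒ 0x31007 (P1/RW1/US1/PS0)
  ✓ 0x31421  — 2 lookups
#1 VA=0x360A0CE (r,kernel):
  lvl0: tbl 0x2C, slot 27 ⇒ 0x35007 (P1/RW1/US1/PS0)
  lvl1: tbl 0x35, slot 10 ⇒ 0x38007 (P1/RW1/US1/PS0)
  ✓ 0x380CE  — 2 lookups
#2 VA=0x209E98 (r,kernel):
  lvl0: tbl 0x2C, slot 1 ⇒ 0x39007 (P1/RW1/US1/PS0)
  lvl1: tbl 0x39, slot 9 ⇒ 0x40002 (P0/RW1/US0/PS0)
  ⇒ fault: PAGE_NOT_PRESENT  — 2 lookups

TLB: [["0x1C13", "0x31"], ["0x360A", "0x38"]]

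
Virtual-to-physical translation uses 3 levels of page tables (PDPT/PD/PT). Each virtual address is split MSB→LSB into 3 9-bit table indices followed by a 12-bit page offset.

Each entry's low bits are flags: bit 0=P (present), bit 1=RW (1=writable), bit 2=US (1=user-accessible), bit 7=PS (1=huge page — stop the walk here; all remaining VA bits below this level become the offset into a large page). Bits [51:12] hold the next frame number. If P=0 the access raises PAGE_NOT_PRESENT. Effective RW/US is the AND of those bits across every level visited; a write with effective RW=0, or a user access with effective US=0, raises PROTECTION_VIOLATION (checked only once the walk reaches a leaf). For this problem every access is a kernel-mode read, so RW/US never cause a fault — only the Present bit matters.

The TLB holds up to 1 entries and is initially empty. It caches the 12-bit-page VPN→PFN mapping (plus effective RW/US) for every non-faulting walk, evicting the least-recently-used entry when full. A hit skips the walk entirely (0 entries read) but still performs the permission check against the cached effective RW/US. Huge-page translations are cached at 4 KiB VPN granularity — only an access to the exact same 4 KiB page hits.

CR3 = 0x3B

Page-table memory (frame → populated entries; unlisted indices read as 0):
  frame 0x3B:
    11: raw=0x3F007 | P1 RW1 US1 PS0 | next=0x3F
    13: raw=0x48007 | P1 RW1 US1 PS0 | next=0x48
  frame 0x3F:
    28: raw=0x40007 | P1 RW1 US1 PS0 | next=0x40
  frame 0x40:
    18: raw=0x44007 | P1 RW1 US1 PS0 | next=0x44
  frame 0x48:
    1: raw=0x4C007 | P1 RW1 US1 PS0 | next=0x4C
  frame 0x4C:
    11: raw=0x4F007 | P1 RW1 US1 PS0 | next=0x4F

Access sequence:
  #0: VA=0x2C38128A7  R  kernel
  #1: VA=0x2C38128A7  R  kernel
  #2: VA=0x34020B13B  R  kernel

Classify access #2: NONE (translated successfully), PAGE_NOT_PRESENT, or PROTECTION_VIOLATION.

Walk each access:
#0 VA=0x2C38128A7 (r,kernel):
  [0] read 0x3B idx=11: raw=0x3F007 flags P=1 W=1 U=1 S=0
  [1] read 0x3F idx=28: raw=0x40007 flags P=1 W=1 U=1 S=0
  [2] read 0x40 idx=18: raw=0x44007 flags P=1 W=1 U=1 S=0
  ⇒ phys 0x448A7  [3 reads]
#1 VA=0x2C38128A7 (r,kernel):
  TLB hit vpn=0x2C3812 → PA=0x448A7
#2 VA=0x34020B13B (r,kernel):
  [0] read 0x3B idx=13: raw=0x48007 flags P=1 W=1 U=1 S=0
  [1] read 0x48 idx=1: raw=0x4C007 flags P=1 W=1 U=1 S=0
  [2] read 0x4C idx=11: raw=0x4F007 flags P=1 W=1 U=1 S=0
  ⇒ phys 0x4F13B  [3 reads]

Access #2 fault: NONE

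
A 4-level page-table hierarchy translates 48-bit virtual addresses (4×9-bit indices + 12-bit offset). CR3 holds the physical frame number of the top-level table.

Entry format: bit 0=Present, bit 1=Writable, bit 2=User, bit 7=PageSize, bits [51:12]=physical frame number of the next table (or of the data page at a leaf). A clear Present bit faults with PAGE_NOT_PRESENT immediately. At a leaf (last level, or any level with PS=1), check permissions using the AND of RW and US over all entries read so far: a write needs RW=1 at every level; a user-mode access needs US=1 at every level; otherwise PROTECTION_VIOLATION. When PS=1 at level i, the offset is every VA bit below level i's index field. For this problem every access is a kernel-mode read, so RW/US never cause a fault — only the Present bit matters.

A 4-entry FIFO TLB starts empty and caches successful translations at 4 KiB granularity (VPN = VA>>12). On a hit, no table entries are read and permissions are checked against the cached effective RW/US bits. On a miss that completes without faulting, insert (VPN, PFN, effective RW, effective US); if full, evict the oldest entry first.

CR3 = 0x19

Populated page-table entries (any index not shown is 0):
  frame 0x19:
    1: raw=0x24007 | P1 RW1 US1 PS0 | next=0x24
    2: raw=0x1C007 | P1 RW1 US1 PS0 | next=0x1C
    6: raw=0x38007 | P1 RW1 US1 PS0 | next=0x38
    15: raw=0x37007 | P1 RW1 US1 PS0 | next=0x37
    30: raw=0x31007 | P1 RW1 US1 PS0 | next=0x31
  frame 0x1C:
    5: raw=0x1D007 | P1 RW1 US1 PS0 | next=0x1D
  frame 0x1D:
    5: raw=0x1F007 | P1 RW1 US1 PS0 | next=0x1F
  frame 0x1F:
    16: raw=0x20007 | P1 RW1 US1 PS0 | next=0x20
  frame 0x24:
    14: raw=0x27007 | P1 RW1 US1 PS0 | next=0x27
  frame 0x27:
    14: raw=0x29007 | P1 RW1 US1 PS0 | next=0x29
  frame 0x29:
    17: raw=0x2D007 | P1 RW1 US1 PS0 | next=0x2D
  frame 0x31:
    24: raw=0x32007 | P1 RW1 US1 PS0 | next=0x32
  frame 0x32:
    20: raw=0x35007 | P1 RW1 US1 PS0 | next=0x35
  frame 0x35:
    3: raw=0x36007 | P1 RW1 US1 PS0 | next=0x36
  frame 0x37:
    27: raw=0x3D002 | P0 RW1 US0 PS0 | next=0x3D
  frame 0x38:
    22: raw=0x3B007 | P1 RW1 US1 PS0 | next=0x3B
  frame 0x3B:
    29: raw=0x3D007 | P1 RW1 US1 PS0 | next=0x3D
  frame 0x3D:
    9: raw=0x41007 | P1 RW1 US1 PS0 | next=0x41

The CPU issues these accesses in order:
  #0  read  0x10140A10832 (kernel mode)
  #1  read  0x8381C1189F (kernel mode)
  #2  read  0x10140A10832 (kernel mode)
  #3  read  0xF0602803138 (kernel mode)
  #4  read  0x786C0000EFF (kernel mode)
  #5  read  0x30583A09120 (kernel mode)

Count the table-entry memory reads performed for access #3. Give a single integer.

Walk each access:
#0 VA=0x10140A10832 (r,kernel):
  L0 @0x19[2] → 0x1C007  P=1,RW=1,US=1,PS=0
  L1 @0x1C[5] → 0x1D007  P=1,RW=1,US=1,PS=0
  L2 @0x1D[5] → 0x1F007  P=1,RW=1,US=1,PS=0
  L3 @0x1F[16] → 0x20007  P=1,RW=1,US=1,PS=0
  ✓ 0x20832  — 4 lookups
#1 VA=0x8381C1189F (r,kernel):
  L0 @0x19[1] → 0x24007  P=1,RW=1,US=1,PS=0
  L1 @0x24[14] → 0x27007  P=1,RW=1,US=1,PS=0
  L2 @0x27[14] → 0x29007  P=1,RW=1,US=1,PS=0
  L3 @0x29[17] → 0x2D007  P=1,RW=1,US=1,PS=0
  ✓ 0x2D89F  — 4 lookups
#2 VA=0x10140A10832 (r,kernel):
  TLB hit vpn=0x10140A10 → PA=0x20832
#3 VA=0xF0602803138 (r,kernel):
  L0 @0x19[30] → 0x31007  P=1,RW=1,US=1,PS=0
  L1 @0x31[24] → 0x32007  P=1,RW=1,US=1,PS=0
  L2 @0x32[20] → 0x35007  P=1,RW=1,US=1,PS=0
  L3 @0x35[3] → 0x36007  P=1,RW=1,US=1,PS=0
  ✓ 0x36138  — 4 lookups
#4 VA=0x786C0000EFF (r,kernel):
  L0 @0x19[15] → 0x37007  P=1,RW=1,US=1,PS=0
  L1 @0x37[27] → 0x3D002  P=0,RW=1,US=0,PS=0
  ⇒ fault: PAGE_NOT_PRESENT  — 2 lookups
#5 VA=0x30583A09120 (r,kernel):
  L0 @0x19[6] → 0x38007  P=1,RW=1,US=1,PS=0
  L1 @0x38[22] → 0x3B007  P=1,RW=1,US=1,PS=0
  L2 @0x3B[29] → 0x3D007  P=1,RW=1,US=1,PS=0
  L3 @0x3D[9] → 0x41007  P=1,RW=1,US=1,PS=0
  ✓ 0x41120  — 4 lookups

Entries read for #3: 4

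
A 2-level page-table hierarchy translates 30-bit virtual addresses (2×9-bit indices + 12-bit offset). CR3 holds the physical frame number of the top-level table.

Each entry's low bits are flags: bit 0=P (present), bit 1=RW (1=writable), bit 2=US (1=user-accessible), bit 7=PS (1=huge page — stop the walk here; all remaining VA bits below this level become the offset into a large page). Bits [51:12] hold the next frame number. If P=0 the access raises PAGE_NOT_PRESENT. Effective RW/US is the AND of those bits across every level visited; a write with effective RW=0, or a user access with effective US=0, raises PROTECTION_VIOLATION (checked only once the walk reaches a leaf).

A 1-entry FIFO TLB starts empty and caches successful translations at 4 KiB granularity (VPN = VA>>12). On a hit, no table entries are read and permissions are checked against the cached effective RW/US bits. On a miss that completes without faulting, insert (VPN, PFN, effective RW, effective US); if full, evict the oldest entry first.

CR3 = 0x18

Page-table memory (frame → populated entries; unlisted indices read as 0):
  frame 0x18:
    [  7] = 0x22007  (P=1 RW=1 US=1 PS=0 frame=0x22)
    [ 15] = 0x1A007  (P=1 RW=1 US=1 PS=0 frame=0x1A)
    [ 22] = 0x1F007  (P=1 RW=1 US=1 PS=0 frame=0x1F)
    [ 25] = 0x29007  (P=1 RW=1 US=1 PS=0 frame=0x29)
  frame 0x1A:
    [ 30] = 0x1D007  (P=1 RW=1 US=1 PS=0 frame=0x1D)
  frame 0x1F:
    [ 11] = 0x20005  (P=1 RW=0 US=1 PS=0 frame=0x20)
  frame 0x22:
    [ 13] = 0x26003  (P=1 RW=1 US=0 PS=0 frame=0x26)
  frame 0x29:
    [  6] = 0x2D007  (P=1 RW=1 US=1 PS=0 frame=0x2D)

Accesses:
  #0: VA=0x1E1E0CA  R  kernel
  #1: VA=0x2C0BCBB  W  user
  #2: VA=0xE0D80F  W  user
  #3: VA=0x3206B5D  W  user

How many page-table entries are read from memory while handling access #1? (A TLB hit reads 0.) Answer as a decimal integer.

Walk each access:
#0 VA=0x1E1E0CA (r,kernel):
  lvl0: tbl 0x18, slot 15 ⇒ 0x1A007 (P1/RW1/US1/PS0)
  lvl1: tbl 0x1A, slot 30 ⇒ 0x1D007 (P1/RW1/US1/PS0)
  → PA=0x1D0CA  (2 entries read)
#1 VA=0x2C0BCBB (w,user):
  lvl0: tbl 0x18, slot 22 ⇒ 0x1F007 (P1/RW1/US1/PS0)
  lvl1: tbl 0x1F, slot 11 ⇒ 0x20005 (P1/RW0/US1/PS0)
  ✗ PROTECTION_VIOLATION  [2 reads]
#2 VA=0xE0D80F (w,user):
  lvl0: tbl 0x18, slot 7 ⇒ 0x22007 (P1/RW1/US1/PS0)
  lvl1: tbl 0x22, slot 13 ⇒ 0x26003 (P1/RW1/US0/PS0)
  ✗ PROTECTION_VIOLATION  [2 reads]
#3 VA=0x3206B5D (w,user):
  lvl0: tbl 0x18, slot 25 ⇒ 0x29007 (P1/RW1/US1/PS0)
  lvl1: tbl 0x29, slot 6 ⇒ 0x2D007 (P1/RW1/US1/PS0)
  → PA=0x2DB5D  (2 entries read)

Entries read for #1: 2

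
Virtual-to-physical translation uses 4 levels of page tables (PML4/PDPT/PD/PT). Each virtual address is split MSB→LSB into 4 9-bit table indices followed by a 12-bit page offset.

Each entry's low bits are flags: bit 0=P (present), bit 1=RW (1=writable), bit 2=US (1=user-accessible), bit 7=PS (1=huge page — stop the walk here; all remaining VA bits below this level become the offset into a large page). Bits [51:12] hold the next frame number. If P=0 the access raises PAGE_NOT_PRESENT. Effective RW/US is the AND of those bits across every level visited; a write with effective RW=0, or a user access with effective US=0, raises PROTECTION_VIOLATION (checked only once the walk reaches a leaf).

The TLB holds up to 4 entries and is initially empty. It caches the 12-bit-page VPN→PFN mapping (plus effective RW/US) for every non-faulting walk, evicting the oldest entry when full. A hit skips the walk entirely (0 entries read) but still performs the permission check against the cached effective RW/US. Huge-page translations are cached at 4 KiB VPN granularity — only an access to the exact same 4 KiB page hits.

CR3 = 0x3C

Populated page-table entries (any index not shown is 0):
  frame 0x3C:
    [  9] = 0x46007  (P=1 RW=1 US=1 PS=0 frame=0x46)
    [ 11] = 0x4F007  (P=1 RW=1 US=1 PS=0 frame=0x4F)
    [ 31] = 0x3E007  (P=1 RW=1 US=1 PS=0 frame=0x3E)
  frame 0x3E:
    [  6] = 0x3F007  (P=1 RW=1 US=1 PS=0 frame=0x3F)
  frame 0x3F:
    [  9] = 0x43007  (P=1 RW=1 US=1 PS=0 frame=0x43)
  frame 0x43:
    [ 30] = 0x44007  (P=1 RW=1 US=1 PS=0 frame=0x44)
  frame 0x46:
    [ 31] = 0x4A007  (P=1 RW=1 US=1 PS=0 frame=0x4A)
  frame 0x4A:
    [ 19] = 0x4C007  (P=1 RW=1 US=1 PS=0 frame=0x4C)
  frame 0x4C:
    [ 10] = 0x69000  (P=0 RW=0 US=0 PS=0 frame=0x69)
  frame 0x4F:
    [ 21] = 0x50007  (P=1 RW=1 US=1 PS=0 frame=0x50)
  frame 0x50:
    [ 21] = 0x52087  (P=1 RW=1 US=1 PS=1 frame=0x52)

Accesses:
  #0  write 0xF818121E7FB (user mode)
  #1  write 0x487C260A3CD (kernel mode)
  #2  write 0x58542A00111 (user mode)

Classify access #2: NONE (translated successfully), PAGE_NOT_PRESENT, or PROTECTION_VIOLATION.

Walk each access:
#0 VA=0xF818121E7FB (w,user):
  L0: frame=0x3C idx=31 entry=0x3E007 [P=1 RW=1 US=1 PS=0]
  L1: frame=0x3E idx=6 entry=0x3F007 [P=1 RW=1 US=1 PS=0]
  L2: frame=0x3F idx=9 entry=0x43007 [P=1 RW=1 US=1 PS=0]
  L3: frame=0x43 idx=30 entry=0x44007 [P=1 RW=1 US=1 PS=0]
  ✓ 0x447FB  — 4 lookups
#1 VA=0x487C260A3CD (w,kernel):
  L0: frame=0x3C idx=9 entry=0x46007 [P=1 RW=1 US=1 PS=0]
  L1: frame=0x46 idx=31 entry=0x4A007 [P=1 RW=1 US=1 PS=0]
  L2: frame=0x4A idx=19 entry=0x4C007 [P=1 RW=1 US=1 PS=0]
  L3: frame=0x4C idx=10 entry=0x69000 [P=0 RW=0 US=0 PS=0]
  ✗ PAGE_NOT_PRESENT  [4 reads]
#2 VA=0x58542A00111 (w,user):
  L0: frame=0x3C idx=11 entry=0x4F007 [P=1 RW=1 US=1 PS=0]
  L1: frame=0x4F idx=21 entry=0x50007 [P=1 RW=1 US=1 PS=0]
  L2: frame=0x50 idx=21 entry=0x52087 [P=1 RW=1 US=1 PS=1]
  ✓ 0x52111 (huge @L2)  — 3 lookups

Access #2 fault: NONE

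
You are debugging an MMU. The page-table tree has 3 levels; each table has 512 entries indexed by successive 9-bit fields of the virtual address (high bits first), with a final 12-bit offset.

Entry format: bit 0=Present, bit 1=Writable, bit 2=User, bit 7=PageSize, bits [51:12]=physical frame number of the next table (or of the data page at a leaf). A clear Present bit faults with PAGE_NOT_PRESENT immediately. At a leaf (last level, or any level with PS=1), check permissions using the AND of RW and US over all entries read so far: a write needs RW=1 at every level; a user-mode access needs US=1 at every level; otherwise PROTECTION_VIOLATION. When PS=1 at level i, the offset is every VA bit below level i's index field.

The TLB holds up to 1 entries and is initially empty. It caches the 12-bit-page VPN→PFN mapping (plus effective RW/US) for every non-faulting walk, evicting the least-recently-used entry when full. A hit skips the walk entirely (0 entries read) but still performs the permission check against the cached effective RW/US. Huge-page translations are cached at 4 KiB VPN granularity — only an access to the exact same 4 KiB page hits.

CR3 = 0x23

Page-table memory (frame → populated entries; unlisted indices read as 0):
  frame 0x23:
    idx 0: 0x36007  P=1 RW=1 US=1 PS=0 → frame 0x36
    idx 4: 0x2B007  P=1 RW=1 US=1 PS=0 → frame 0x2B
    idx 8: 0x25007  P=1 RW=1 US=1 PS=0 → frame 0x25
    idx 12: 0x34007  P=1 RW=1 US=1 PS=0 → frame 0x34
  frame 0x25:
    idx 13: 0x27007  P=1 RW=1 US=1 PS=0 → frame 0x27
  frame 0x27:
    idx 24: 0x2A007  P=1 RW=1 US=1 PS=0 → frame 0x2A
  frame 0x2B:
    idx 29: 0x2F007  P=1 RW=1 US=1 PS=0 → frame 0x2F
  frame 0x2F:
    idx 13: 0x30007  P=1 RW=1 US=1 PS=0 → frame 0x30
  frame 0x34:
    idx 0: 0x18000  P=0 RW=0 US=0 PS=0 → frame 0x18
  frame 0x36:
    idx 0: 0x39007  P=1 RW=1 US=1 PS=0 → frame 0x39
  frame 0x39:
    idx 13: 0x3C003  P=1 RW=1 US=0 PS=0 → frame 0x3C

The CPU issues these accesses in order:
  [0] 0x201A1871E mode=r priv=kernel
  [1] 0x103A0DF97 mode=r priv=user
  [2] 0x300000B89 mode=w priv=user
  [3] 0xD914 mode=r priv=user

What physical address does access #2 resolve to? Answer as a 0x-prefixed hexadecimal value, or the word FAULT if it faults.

Walk each access:
#0 VA=0x201A1871E (r,kernel):
  L0 @0x23[8] → 0x25007  P=1,RW=1,US=1,PS=0
  L1 @0x25[13] → 0x27007  P=1,RW=1,US=1,PS=0
  L2 @0x27[24] → 0x2A007  P=1,RW=1,US=1,PS=0
  ✓ 0x2A71E  — 3 lookups
#1 VA=0x103A0DF97 (r,user):
  L0 @0x23[4] → 0x2B007  P=1,RW=1,US=1,PS=0
  L1 @0x2B[29] → 0x2F007  P=1,RW=1,US=1,PS=0
  L2 @0x2F[13] → 0x30007  P=1,RW=1,US=1,PS=0
  ✓ 0x30F97  — 3 lookups
#2 VA=0x300000B89 (w,user):
  L0 @0x23[12] → 0x34007  P=1,RW=1,US=1,PS=0
  L1 @0x34[0] → 0x18000  P=0,RW=0,US=0,PS=0
  ⇒ fault: PAGE_NOT_PRESENT  — 2 lookups
#3 VA=0xD914 (r,user):
  L0 @0x23[0] → 0x36007  P=1,RW=1,US=1,PS=0
  L1 @0x36[0] → 0x39007  P=1,RW=1,US=1,PS=0
  L2 @0x39[13] → 0x3C003  P=1,RW=1,US=0,PS=0
  ⇒ fault: PROTECTION_VIOLATION  — 3 lookups

Access #2 PA: FAULT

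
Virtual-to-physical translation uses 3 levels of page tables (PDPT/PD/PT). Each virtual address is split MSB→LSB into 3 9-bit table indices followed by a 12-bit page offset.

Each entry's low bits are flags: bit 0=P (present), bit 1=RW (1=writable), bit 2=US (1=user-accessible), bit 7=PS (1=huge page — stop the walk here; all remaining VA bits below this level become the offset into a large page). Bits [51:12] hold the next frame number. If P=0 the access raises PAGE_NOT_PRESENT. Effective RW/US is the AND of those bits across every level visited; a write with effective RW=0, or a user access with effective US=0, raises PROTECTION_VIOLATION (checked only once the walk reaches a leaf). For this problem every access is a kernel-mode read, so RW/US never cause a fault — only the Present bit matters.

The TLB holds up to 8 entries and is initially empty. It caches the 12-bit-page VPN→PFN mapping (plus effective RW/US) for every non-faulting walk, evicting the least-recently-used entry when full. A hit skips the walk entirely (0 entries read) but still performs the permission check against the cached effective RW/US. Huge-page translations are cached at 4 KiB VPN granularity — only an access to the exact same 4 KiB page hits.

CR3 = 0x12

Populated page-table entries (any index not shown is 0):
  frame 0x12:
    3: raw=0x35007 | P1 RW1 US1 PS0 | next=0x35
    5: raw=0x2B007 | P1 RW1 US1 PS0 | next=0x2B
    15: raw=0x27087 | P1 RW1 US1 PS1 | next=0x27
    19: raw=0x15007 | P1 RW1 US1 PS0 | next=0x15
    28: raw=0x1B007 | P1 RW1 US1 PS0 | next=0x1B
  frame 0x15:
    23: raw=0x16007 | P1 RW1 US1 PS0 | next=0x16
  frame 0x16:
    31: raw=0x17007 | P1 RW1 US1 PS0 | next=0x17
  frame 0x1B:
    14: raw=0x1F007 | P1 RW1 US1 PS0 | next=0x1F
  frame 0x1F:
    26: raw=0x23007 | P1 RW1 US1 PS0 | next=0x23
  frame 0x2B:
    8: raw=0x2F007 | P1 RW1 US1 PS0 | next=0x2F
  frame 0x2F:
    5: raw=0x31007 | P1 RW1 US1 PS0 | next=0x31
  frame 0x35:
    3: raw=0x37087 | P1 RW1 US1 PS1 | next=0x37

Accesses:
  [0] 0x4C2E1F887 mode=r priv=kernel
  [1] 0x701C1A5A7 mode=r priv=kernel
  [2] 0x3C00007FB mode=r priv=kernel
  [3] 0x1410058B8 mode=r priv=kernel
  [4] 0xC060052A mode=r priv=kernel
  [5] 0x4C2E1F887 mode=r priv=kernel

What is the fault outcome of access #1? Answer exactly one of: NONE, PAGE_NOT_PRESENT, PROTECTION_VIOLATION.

Walk each access:
#0 VA=0x4C2E1F887 (r,kernel):
  lvl0: tbl 0x12, slot 19 ⇒ 0x15007 (P1/RW1/US1/PS0)
  lvl1: tbl 0x15, slot 23 ⇒ 0x16007 (P1/RW1/US1/PS0)
  lvl2: tbl 0x16, slot 31 ⇒ 0x17007 (P1/RW1/US1/PS0)
  ⇒ phys 0x17887  [3 reads]
#1 VA=0x701C1A5A7 (r,kernel):
  lvl0: tbl 0x12, slot 28 ⇒ 0x1B007 (P1/RW1/US1/PS0)
  lvl1: tbl 0x1B, slot 14 ⇒ 0x1F007 (P1/RW1/US1/PS0)
  lvl2: tbl 0x1F, slot 26 ⇒ 0x23007 (P1/RW1/US1/PS0)
  ⇒ phys 0x235A7  [3 reads]
#2 VA=0x3C00007FB (r,kernel):
  lvl0: tbl 0x12, slot 15 ⇒ 0x27087 (P1/RW1/US1/PS1)
  ⇒ phys 0x277FB (huge @L0)  [1 reads]
#3 VA=0x1410058B8 (r,kernel):
  lvl0: tbl 0x12, slot 5 ⇒ 0x2B007 (P1/RW1/US1/PS0)
  lvl1: tbl 0x2B, slot 8 ⇒ 0x2F007 (P1/RW1/US1/PS0)
  lvl2: tbl 0x2F, slot 5 ⇒ 0x31007 (P1/RW1/US1/PS0)
  ⇒ phys 0x318B8  [3 reads]
#4 VA=0xC060052A (r,kernel):
  lvl0: tbl 0x12, slot 3 ⇒ 0x35007 (P1/RW1/US1/PS0)
  lvl1: tbl 0x35, slot 3 ⇒ 0x37087 (P1/RW1/US1/PS1)
  ⇒ phys 0x3752A (huge @L1)  [2 reads]
#5 VA=0x4C2E1F887 (r,kernel):
  TLB hit vpn=0x4C2E1F → PA=0x17887

Access #1 fault: NONE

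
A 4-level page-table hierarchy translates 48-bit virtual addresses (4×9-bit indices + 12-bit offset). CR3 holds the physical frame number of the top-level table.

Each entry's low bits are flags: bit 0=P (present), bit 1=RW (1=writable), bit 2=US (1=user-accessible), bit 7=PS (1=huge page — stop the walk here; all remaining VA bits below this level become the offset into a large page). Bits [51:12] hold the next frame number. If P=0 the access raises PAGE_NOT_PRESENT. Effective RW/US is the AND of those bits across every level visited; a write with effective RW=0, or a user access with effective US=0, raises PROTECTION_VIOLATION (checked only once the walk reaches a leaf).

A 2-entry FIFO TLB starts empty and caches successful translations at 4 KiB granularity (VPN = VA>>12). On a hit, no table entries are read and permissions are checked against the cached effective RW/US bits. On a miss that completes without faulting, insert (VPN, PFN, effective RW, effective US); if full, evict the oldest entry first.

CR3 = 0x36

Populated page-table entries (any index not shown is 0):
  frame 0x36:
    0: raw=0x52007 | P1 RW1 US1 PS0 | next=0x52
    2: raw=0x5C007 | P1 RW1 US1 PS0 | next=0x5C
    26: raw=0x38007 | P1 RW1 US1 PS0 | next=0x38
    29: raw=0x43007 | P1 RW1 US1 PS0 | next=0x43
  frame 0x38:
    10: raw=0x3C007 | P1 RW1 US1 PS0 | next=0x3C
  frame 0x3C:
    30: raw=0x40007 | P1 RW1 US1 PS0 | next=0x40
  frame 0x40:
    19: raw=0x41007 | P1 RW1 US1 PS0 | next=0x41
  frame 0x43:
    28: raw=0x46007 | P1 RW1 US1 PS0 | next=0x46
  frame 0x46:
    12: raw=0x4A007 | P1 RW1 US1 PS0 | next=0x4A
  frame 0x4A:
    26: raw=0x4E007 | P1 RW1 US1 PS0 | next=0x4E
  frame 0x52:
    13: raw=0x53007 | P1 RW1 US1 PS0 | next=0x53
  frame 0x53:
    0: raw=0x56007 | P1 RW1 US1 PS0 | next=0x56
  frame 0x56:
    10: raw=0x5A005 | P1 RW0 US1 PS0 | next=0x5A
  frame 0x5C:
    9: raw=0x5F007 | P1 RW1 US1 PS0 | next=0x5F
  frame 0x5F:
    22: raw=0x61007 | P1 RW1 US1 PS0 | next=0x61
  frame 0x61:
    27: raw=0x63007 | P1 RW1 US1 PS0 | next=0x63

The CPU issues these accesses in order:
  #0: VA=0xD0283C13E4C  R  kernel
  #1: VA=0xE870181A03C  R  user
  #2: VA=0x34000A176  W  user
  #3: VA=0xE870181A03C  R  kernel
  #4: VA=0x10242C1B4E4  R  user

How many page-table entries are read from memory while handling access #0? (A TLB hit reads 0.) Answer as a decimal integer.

Per-access translation:
#0 VA=0xD0283C13E4C (r,kernel):
  lvl0: tbl 0x36, slot 26 ⇒ 0x38007 (P1/RW1/US1/PS0)
  lvl1: tbl 0x38, slot 10 ⇒ 0x3C007 (P1/RW1/US1/PS0)
  lvl2: tbl 0x3C, slot 30 ⇒ 0x40007 (P1/RW1/US1/PS0)
  lvl3: tbl 0x40, slot 19 ⇒ 0x41007 (P1/RW1/US1/PS0)
  → PA=0x41E4C  (4 entries read)
#1 VA=0xE870181A03C (r,user):
  lvl0: tbl 0x36, slot 29 ⇒ 0x43007 (P1/RW1/US1/PS0)
  lvl1: tbl 0x43, slot 28 ⇒ 0x46007 (P1/RW1/US1/PS0)
  lvl2: tbl 0x46, slot 12 ⇒ 0x4A007 (P1/RW1/US1/PS0)
  lvl3: tbl 0x4A, slot 26 ⇒ 0x4E007 (P1/RW1/US1/PS0)
  → PA=0x4E03C  (4 entries read)
#2 VA=0x34000A176 (w,user):
  lvl0: tbl 0x36, slot 0 ⇒ 0x52007 (P1/RW1/US1/PS0)
  lvl1: tbl 0x52, slot 13 ⇒ 0x53007 (P1/RW1/US1/PS0)
  lvl2: tbl 0x53, slot 0 ⇒ 0x56007 (P1/RW1/US1/PS0)
  lvl3: tbl 0x56, slot 10 ⇒ 0x5A005 (P1/RW0/US1/PS0)
  ⇒ fault: PROTECTION_VIOLATION  — 4 lookups
#3 VA=0xE870181A03C (r,kernel):
  TLB hit vpn=0xE870181A → PA=0x4E03C
#4 VA=0x10242C1B4E4 (r,user):
  lvl0: tbl 0x36, slot 2 ⇒ 0x5C007 (P1/RW1/US1/PS0)
  lvl1: tbl 0x5C, slot 9 ⇒ 0x5F007 (P1/RW1/US1/PS0)
  lvl2: tbl 0x5F, slot 22 ⇒ 0x61007 (P1/RW1/US1/PS0)
  lvl3: tbl 0x61, slot 27 ⇒ 0x63007 (P1/RW1/US1/PS0)
  → PA=0x634E4  (4 entries read)

Entries read for #0: 4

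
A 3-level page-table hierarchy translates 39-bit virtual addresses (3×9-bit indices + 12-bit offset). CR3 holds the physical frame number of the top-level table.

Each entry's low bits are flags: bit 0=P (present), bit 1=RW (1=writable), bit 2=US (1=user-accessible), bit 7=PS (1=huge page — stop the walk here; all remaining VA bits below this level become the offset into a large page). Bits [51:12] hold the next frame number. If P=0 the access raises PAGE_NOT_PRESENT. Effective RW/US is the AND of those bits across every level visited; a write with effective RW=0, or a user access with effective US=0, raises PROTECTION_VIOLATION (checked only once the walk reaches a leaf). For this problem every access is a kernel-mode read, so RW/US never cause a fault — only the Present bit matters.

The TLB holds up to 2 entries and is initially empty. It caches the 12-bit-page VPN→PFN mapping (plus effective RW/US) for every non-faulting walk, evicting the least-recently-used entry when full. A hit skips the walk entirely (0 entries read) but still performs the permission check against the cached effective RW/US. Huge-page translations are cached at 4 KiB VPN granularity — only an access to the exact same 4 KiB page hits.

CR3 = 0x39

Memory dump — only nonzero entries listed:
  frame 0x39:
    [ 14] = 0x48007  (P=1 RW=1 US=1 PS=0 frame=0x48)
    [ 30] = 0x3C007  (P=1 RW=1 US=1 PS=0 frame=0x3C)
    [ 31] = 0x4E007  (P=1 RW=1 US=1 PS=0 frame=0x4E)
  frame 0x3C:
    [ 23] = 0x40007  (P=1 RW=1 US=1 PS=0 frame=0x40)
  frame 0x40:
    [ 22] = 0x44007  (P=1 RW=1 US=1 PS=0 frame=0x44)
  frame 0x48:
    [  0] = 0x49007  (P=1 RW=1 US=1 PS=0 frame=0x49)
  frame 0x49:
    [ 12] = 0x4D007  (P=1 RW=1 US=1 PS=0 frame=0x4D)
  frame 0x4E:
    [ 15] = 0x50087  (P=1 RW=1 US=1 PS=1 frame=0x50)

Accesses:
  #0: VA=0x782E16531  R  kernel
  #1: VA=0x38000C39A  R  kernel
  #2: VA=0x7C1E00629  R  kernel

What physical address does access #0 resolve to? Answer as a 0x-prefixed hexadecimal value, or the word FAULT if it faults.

Per-access translation:
#0 VA=0x782E16531 (r,kernel):
  lvl0: tbl 0x39, slot 30 ⇒ 0x3C007 (P1/RW1/US1/PS0)
  lvl1: tbl 0x3C, slot 23 ⇒ 0x40007 (P1/RW1/US1/PS0)
  lvl2: tbl 0x40, slot 22 ⇒ 0x44007 (P1/RW1/US1/PS0)
  ⇒ phys 0x44531  [3 reads]
#1 VA=0x38000C39A (r,kernel):
  lvl0: tbl 0x39, slot 14 ⇒ 0x48007 (P1/RW1/US1/PS0)
  lvl1: tbl 0x48, slot 0 ⇒ 0x49007 (P1/RW1/US1/PS0)
  lvl2: tbl 0x49, slot 12 ⇒ 0x4D007 (P1/RW1/US1/PS0)
  ⇒ phys 0x4D39A  [3 reads]
#2 VA=0x7C1E00629 (r,kernel):
  lvl0: tbl 0x39, slot 31 ⇒ 0x4E007 (P1/RW1/US1/PS0)
  lvl1: tbl 0x4E, slot 15 ⇒ 0x50087 (P1/RW1/US1/PS1)
  ⇒ phys 0x50629 (huge @L1)  [2 reads]

Access #0 PA: 0x44531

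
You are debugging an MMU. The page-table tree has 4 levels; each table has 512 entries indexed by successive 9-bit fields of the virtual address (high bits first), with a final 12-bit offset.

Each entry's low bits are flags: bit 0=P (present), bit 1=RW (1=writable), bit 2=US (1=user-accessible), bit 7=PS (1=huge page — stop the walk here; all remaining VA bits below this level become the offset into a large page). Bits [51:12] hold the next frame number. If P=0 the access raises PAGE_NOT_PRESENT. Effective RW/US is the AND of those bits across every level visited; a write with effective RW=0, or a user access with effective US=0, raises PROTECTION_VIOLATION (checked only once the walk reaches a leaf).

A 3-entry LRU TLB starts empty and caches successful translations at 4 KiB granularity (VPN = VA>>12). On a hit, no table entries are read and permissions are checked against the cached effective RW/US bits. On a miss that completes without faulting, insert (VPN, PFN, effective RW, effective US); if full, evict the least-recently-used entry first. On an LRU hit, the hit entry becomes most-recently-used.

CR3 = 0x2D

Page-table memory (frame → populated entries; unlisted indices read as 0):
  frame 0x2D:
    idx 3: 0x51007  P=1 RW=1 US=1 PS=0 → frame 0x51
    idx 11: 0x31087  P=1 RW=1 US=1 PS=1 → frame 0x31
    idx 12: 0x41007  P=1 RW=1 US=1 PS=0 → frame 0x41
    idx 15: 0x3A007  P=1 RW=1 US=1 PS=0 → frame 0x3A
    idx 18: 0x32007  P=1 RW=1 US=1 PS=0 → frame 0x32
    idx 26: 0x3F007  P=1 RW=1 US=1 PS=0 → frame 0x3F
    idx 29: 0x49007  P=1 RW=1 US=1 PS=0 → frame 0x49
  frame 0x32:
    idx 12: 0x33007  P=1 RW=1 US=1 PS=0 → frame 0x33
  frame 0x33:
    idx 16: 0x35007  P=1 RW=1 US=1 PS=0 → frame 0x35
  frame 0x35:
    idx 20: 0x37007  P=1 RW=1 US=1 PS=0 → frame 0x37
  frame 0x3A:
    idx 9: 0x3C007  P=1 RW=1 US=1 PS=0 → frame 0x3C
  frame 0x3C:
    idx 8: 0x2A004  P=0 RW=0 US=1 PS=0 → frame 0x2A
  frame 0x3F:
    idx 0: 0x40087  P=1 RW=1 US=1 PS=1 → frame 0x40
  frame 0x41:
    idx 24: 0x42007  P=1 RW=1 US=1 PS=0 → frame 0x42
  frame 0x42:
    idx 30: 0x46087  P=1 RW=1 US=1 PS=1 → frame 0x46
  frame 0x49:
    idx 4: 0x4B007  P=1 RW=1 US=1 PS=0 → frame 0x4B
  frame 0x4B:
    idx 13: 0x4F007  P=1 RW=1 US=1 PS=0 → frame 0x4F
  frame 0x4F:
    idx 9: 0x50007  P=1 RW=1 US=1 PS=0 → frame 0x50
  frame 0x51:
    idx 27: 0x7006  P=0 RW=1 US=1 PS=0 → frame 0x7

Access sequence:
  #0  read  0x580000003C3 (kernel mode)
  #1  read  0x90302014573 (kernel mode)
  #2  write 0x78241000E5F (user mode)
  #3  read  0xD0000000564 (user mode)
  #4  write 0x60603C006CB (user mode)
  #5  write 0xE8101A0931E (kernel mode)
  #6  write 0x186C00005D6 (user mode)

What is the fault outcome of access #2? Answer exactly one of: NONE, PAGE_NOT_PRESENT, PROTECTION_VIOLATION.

Trace:
#0 VA=0x580000003C3 (r,kernel):
  lvl0: tbl 0x2D, slot 11 ⇒ 0x31087 (P1/RW1/US1/PS1)
  ⇒ phys 0x313C3 (huge @L0)  [1 reads]
#1 VA=0x90302014573 (r,kernel):
  lvl0: tbl 0x2D, slot 18 ⇒ 0x32007 (P1/RW1/US1/PS0)
  lvl1: tbl 0x32, slot 12 ⇒ 0x33007 (P1/RW1/US1/PS0)
  lvl2: tbl 0x33, slot 16 ⇒ 0x35007 (P1/RW1/US1/PS0)
  lvl3: tbl 0x35, slot 20 ⇒ 0x37007 (P1/RW1/US1/PS0)
  ⇒ phys 0x37573  [4 reads]
#2 VA=0x78241000E5F (w,user):
  lvl0: tbl 0x2D, slot 15 ⇒ 0x3A007 (P1/RW1/US1/PS0)
  lvl1: tbl 0x3A, slot 9 ⇒ 0x3C007 (P1/RW1/US1/PS0)
  lvl2: tbl 0x3C, slot 8 ⇒ 0x2A004 (P0/RW0/US1/PS0)
  → PAGE_NOT_PRESENT  (3 entries read)
#3 VA=0xD0000000564 (r,user):
  lvl0: tbl 0x2D, slot 26 ⇒ 0x3F007 (P1/RW1/US1/PS0)
  lvl1: tbl 0x3F, slot 0 ⇒ 0x40087 (P1/RW1/US1/PS1)
  ⇒ phys 0x40564 (huge @L1)  [2 reads]
#4 VA=0x60603C006CB (w,user):
  lvl0: tbl 0x2D, slot 12 ⇒ 0x41007 (P1/RW1/US1/PS0)
  lvl1: tbl 0x41, slot 24 ⇒ 0x42007 (P1/RW1/US1/PS0)
  lvl2: tbl 0x42, slot 30 ⇒ 0x46087 (P1/RW1/US1/PS1)
  ⇒ phys 0x466CB (huge @L2)  [3 reads]
#5 VA=0xE8101A0931E (w,kernel):
  lvl0: tbl 0x2D, slot 29 ⇒ 0x49007 (P1/RW1/US1/PS0)
  lvl1: tbl 0x49, slot 4 ⇒ 0x4B007 (P1/RW1/US1/PS0)
  lvl2: tbl 0x4B, slot 13 ⇒ 0x4F007 (P1/RW1/US1/PS0)
  lvl3: tbl 0x4F, slot 9 ⇒ 0x50007 (P1/RW1/US1/PS0)
  ⇒ phys 0x5031E  [4 reads]
#6 VA=0x186C00005D6 (w,user):
  lvl0: tbl 0x2D, slot 3 ⇒ 0x51007 (P1/RW1/US1/PS0)
  lvl1: tbl 0x51, slot 27 ⇒ 0x7006 (P0/RW1/US1/PS0)
  → PAGE_NOT_PRESENT  (2 entries read)

Access #2 fault: PAGE_NOT_PRESENT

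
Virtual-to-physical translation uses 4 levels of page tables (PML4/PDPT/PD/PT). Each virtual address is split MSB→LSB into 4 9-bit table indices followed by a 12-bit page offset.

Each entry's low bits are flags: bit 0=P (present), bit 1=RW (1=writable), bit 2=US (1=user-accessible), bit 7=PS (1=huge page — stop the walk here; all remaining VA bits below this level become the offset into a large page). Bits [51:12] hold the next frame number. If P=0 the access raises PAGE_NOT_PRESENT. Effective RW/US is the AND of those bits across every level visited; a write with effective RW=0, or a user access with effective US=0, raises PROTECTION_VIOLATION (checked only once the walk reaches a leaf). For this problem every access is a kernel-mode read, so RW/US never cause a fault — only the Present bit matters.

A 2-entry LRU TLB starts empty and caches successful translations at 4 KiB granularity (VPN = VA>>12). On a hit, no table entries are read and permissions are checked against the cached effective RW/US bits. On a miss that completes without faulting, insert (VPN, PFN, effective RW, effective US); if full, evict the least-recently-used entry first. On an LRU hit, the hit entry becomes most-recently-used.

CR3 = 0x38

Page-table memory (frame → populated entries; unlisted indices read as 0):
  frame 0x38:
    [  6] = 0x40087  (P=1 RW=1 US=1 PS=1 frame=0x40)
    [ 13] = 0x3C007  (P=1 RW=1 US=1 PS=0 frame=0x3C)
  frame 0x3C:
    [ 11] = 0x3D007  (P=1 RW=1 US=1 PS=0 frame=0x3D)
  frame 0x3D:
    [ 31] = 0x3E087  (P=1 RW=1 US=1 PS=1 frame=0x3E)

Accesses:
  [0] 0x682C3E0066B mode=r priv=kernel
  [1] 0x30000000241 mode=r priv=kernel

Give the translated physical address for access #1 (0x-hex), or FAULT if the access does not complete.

Walk each access:
#0 VA=0x682C3E0066B (r,kernel):
  lvl0: tbl 0x38, slot 13 ⇒ 0x3C007 (P1/RW1/US1/PS0)
  lvl1: tbl 0x3C, slot 11 ⇒ 0x3D007 (P1/RW1/US1/PS0)
  lvl2: tbl 0x3D, slot 31 ⇒ 0x3E087 (P1/RW1/US1/PS1)
  ✓ 0x3E66B (huge @L2)  — 3 lookups
#1 VA=0x30000000241 (r,kernel):
  lvl0: tbl 0x38, slot 6 ⇒ 0x40087 (P1/RW1/US1/PS1)
  ✓ 0x40241 (huge @L0)  — 1 lookups

Access #1 PA: 0x40241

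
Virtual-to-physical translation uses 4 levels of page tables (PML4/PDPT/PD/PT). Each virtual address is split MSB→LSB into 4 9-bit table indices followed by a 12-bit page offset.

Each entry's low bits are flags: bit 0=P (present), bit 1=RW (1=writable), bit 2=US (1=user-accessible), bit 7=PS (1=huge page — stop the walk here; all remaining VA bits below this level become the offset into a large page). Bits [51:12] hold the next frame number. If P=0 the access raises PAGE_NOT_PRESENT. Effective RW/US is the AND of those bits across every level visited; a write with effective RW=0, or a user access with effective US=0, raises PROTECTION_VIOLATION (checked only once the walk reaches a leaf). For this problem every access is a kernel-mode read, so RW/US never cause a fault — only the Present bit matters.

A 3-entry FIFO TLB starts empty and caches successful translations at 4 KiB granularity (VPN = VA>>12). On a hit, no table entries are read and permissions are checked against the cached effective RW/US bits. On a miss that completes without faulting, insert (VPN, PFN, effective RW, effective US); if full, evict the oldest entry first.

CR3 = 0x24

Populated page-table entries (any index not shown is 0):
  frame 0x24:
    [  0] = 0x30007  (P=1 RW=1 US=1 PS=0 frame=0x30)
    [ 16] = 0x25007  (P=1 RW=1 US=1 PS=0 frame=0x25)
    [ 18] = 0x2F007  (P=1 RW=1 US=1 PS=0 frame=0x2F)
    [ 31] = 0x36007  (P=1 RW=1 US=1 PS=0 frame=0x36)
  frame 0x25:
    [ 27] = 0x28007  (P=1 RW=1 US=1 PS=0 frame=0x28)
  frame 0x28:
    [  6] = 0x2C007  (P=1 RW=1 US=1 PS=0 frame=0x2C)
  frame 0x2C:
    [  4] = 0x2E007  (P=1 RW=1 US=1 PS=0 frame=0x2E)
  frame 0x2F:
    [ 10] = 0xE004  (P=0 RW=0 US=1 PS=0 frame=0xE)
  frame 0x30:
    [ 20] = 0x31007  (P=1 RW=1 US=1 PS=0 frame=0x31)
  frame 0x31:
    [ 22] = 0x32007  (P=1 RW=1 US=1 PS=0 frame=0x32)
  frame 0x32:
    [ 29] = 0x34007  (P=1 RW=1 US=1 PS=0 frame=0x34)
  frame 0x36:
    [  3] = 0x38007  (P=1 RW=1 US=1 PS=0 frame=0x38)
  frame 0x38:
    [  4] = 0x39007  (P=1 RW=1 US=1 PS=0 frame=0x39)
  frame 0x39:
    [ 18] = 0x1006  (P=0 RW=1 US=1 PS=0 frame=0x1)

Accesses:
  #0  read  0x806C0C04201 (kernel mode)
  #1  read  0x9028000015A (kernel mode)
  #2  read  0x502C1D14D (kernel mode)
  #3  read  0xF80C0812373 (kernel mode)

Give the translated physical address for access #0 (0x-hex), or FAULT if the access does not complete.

Per-access translation:
#0 VA=0x806C0C04201 (r,kernel):
  lvl0: tbl 0x24, slot 16 ⇒ 0x25007 (P1/RW1/US1/PS0)
  lvl1: tbl 0x25, slot 27 ⇒ 0x28007 (P1/RW1/US1/PS0)
  lvl2: tbl 0x28, slot 6 ⇒ 0x2C007 (P1/RW1/US1/PS0)
  lvl3: tbl 0x2C, slot 4 ⇒ 0x2E007 (P1/RW1/US1/PS0)
  ⇒ phys 0x2E201  [4 reads]
#1 VA=0x9028000015A (r,kernel):
  lvl0: tbl 0x24, slot 18 ⇒ 0x2F007 (P1/RW1/US1/PS0)
  lvl1: tbl 0x2F, slot 10 ⇒ 0xE004 (P0/RW0/US1/PS0)
  ✗ PAGE_NOT_PRESENT  [2 reads]
#2 VA=0x502C1D14D (r,kernel):
  lvl0: tbl 0x24, slot 0 ⇒ 0x30007 (P1/RW1/US1/PS0)
  lvl1: tbl 0x30, slot 20 ⇒ 0x31007 (P1/RW1/US1/PS0)
  lvl2: tbl 0x31, slot 22 ⇒ 0x32007 (P1/RW1/US1/PS0)
  lvl3: tbl 0x32, slot 29 ⇒ 0x34007 (P1/RW1/US1/PS0)
  ⇒ phys 0x3414D  [4 reads]
#3 VA=0xF80C0812373 (r,kernel):
  lvl0: tbl 0x24, slot 31 ⇒ 0x36007 (P1/RW1/US1/PS0)
  lvl1: tbl 0x36, slot 3 ⇒ 0x38007 (P1/RW1/US1/PS0)
  lvl2: tbl 0x38, slot 4 ⇒ 0x39007 (P1/RW1/US1/PS0)
  lvl3: tbl 0x39, slot 18 ⇒ 0x1006 (P0/RW1/US1/PS0)
  ✗ PAGE_NOT_PRESENT  [4 reads]

Access #0 PA: 0x2E201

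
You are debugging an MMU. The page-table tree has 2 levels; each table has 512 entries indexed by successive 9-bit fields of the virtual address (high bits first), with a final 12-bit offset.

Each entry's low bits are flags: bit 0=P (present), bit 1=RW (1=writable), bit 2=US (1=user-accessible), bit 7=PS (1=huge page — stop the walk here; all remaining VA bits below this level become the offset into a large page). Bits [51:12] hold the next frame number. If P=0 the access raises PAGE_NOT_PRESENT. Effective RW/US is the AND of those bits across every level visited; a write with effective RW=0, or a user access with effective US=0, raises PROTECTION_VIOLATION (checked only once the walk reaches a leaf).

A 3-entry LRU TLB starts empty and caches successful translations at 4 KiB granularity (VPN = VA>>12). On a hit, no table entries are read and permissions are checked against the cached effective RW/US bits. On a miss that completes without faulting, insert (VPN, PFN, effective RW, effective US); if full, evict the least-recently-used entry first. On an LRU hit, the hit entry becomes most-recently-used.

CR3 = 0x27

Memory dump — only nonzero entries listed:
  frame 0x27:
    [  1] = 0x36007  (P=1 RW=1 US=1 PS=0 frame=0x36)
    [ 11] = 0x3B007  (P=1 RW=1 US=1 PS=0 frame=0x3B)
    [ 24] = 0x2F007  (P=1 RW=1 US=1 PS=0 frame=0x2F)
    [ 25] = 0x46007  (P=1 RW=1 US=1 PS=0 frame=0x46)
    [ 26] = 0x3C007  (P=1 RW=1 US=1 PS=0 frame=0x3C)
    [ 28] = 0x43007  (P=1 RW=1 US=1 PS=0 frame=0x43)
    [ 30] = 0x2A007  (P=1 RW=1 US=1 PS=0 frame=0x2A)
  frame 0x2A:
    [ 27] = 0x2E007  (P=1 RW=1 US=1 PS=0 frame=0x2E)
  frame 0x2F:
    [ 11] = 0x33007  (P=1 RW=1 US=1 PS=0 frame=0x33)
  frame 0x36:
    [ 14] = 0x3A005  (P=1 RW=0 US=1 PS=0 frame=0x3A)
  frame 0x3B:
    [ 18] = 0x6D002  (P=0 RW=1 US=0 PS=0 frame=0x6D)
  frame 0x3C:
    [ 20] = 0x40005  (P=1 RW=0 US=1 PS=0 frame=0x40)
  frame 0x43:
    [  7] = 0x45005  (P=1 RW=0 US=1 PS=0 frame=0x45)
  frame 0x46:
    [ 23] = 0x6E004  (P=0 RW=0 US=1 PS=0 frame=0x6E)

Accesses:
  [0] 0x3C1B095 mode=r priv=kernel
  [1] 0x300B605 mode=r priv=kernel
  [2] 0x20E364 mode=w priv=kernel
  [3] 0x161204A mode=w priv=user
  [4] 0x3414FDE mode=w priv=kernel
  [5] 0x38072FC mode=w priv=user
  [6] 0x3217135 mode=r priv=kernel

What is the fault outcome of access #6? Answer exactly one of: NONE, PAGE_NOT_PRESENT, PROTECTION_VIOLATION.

Walk each access:
#0 VA=0x3C1B095 (r,kernel):
  [0] read 0x27 idx=30: raw=0x2A007 flags P=1 W=1 U=1 S=0
  [1] read 0x2A idx=27: raw=0x2E007 flags P=1 W=1 U=1 S=0
  → PA=0x2E095  (2 entries read)
#1 VA=0x300B605 (r,kernel):
  [0] read 0x27 idx=24: raw=0x2F007 flags P=1 W=1 U=1 S=0
  [1] read 0x2F idx=11: raw=0x33007 flags P=1 W=1 U=1 S=0
  → PA=0x33605  (2 entries read)
#2 VA=0x20E364 (w,kernel):
  [0] read 0x27 idx=1: raw=0x36007 flags P=1 W=1 U=1 S=0
  [1] read 0x36 idx=14: raw=0x3A005 flags P=1 W=0 U=1 S=0
  → PROTECTION_VIOLATION  (2 entries read)
#3 VA=0x161204A (w,user):
  [0] read 0x27 idx=11: raw=0x3B007 flags P=1 W=1 U=1 S=0
  [1] read 0x3B idx=18: raw=0x6D002 flags P=0 W=1 U=0 S=0
  → PAGE_NOT_PRESENT  (2 entries read)
#4 VA=0x3414FDE (w,kernel):
  [0] read 0x27 idx=26: raw=0x3C007 flags P=1 W=1 U=1 S=0
  [1] read 0x3C idx=20: raw=0x40005 flags P=1 W=0 U=1 S=0
  → PROTECTION_VIOLATION  (2 entries read)
#5 VA=0x38072FC (w,user):
  [0] read 0x27 idx=28: raw=0x43007 flags P=1 W=1 U=1 S=0
  [1] read 0x43 idx=7: raw=0x45005 flags P=1 W=0 U=1 S=0
  → PROTECTION_VIOLATION  (2 entries read)
#6 VA=0x3217135 (r,kernel):
  [0] read 0x27 idx=25: raw=0x46007 flags P=1 W=1 U=1 S=0
  [1] read 0x46 idx=23: raw=0x6E004 flags P=0 W=0 U=1 S=0
  → PAGE_NOT_PRESENT  (2 entries read)

Access #6 fault: PAGE_NOT_PRESENT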